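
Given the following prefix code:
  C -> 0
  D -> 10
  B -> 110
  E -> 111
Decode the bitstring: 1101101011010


Decoding step by step:
Bits 110 -> B
Bits 110 -> B
Bits 10 -> D
Bits 110 -> B
Bits 10 -> D


Decoded message: BBDBD


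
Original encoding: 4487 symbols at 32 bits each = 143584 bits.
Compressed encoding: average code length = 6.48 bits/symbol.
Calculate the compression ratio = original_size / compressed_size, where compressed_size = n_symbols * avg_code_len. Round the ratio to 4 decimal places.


original_size = n_symbols * orig_bits = 4487 * 32 = 143584 bits
compressed_size = n_symbols * avg_code_len = 4487 * 6.48 = 29075.76 bits
ratio = original_size / compressed_size = 143584 / 29075.76 = 4.9383

Compression ratio = 4.9383


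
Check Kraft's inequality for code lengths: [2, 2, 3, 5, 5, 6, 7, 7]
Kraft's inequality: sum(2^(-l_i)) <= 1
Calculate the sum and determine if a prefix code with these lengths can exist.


Sum = 2^(-2) + 2^(-2) + 2^(-3) + 2^(-5) + 2^(-5) + 2^(-6) + 2^(-7) + 2^(-7)
    = 0.25 + 0.25 + 0.125 + 0.03125 + 0.03125 + 0.015625 + 0.0078125 + 0.0078125
    = 92/128 = 0.71875
Since 0.71875 <= 1, Kraft's inequality IS satisfied.
A prefix code with these lengths CAN exist.

Kraft sum = 0.71875. Satisfied.


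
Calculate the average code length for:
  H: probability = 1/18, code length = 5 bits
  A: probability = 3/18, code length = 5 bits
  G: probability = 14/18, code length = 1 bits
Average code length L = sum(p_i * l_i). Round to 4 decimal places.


Weighted contributions p_i * l_i:
  H: (1/18) * 5 = 5/18
  A: (3/18) * 5 = 15/18
  G: (14/18) * 1 = 14/18
Sum = (5 + 15 + 14)/18 = 34/18

L = 34/18 = 1.8889 bits/symbol


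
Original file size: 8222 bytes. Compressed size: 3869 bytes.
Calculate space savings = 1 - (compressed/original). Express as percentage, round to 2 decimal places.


ratio = compressed/original = 3869/8222 = 0.470567
savings = 1 - ratio = 1 - 0.470567 = 0.529433
as a percentage: 0.529433 * 100 = 52.94%

Space savings = 1 - 3869/8222 = 52.94%


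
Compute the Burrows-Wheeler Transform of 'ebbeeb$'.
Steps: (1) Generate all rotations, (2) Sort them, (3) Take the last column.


Rotations (sorted):
  0: $ebbeeb -> last char: b
  1: b$ebbee -> last char: e
  2: bbeeb$e -> last char: e
  3: beeb$eb -> last char: b
  4: eb$ebbe -> last char: e
  5: ebbeeb$ -> last char: $
  6: eeb$ebb -> last char: b


BWT = beebe$b


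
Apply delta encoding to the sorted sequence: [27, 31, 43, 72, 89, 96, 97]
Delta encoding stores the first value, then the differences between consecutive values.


First value: 27
Deltas:
  31 - 27 = 4
  43 - 31 = 12
  72 - 43 = 29
  89 - 72 = 17
  96 - 89 = 7
  97 - 96 = 1


Delta encoded: [27, 4, 12, 29, 17, 7, 1]


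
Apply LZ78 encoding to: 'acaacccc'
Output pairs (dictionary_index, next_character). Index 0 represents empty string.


LZ78 encoding steps:
Dictionary: {0: ''}
Step 1: w='' (idx 0), next='a' -> output (0, 'a'), add 'a' as idx 1
Step 2: w='' (idx 0), next='c' -> output (0, 'c'), add 'c' as idx 2
Step 3: w='a' (idx 1), next='a' -> output (1, 'a'), add 'aa' as idx 3
Step 4: w='c' (idx 2), next='c' -> output (2, 'c'), add 'cc' as idx 4
Step 5: w='cc' (idx 4), end of input -> output (4, '')


Encoded: [(0, 'a'), (0, 'c'), (1, 'a'), (2, 'c'), (4, '')]


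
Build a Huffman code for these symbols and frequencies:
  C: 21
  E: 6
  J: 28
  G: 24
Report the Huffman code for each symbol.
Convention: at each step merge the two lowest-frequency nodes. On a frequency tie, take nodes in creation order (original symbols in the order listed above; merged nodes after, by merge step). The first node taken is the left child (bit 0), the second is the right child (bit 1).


Huffman tree construction:
Step 1: Merge E(6) + C(21) = 27
Step 2: Merge G(24) + (E+C)(27) = 51
Step 3: Merge J(28) + (G+(E+C))(51) = 79
Read each symbol's code off the tree from the root (left child = 0, right child = 1).

Codes:
  C: 111 (length 3)
  E: 110 (length 3)
  J: 0 (length 1)
  G: 10 (length 2)
Average code length: 157/79 = 1.9873 bits/symbol


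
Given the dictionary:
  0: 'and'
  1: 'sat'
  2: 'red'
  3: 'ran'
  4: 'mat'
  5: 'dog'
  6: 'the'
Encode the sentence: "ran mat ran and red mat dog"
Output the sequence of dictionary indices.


Look up each word in the dictionary:
  'ran' -> 3
  'mat' -> 4
  'ran' -> 3
  'and' -> 0
  'red' -> 2
  'mat' -> 4
  'dog' -> 5

Encoded: [3, 4, 3, 0, 2, 4, 5]


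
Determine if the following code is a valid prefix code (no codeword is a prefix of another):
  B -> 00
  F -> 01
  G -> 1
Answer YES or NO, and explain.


Checking each pair (does one codeword prefix another?):
  B='00' vs F='01': no prefix
  B='00' vs G='1': no prefix
  F='01' vs B='00': no prefix
  F='01' vs G='1': no prefix
  G='1' vs B='00': no prefix
  G='1' vs F='01': no prefix
No violation found over all pairs.

YES -- this is a valid prefix code. No codeword is a prefix of any other codeword.


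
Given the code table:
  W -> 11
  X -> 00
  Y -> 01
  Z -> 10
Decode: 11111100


Decoding:
11 -> W
11 -> W
11 -> W
00 -> X


Result: WWWX


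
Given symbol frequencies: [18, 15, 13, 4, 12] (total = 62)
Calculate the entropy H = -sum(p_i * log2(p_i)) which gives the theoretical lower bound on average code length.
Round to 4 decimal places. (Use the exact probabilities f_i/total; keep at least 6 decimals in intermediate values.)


Per-symbol terms -p_i * log2(p_i) with p_i = f_i/62:
  p = 18/62 = 0.290323: log2(p) = -1.784271, -p*log2(p) = 0.518014
  p = 15/62 = 0.241935: log2(p) = -2.047306, -p*log2(p) = 0.495316
  p = 13/62 = 0.209677: log2(p) = -2.253757, -p*log2(p) = 0.472562
  p = 4/62 = 0.064516: log2(p) = -3.954196, -p*log2(p) = 0.255109
  p = 12/62 = 0.193548: log2(p) = -2.369234, -p*log2(p) = 0.458561
H = 0.518014 + 0.495316 + 0.472562 + 0.255109 + 0.458561 = 2.199562

H = 2.1996 bits/symbol


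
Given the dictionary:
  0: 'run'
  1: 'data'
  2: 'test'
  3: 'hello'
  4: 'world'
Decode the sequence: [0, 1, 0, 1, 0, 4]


Look up each index in the dictionary:
  0 -> 'run'
  1 -> 'data'
  0 -> 'run'
  1 -> 'data'
  0 -> 'run'
  4 -> 'world'

Decoded: "run data run data run world"


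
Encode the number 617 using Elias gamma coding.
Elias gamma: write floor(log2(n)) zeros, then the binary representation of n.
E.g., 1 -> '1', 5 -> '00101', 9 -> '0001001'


num_bits = floor(log2(617)) + 1 = 10
leading_zeros = num_bits - 1 = 9
binary(617) = 1001101001

Elias gamma(617) = '000000000' + '1001101001' = 0000000001001101001 (19 bits)


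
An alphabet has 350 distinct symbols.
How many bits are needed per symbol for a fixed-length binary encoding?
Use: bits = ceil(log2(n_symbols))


log2(350) = 8.4512
Bracket: 2^8 = 256 < 350 <= 2^9 = 512
So ceil(log2(350)) = 9

bits = ceil(log2(350)) = ceil(8.4512) = 9 bits


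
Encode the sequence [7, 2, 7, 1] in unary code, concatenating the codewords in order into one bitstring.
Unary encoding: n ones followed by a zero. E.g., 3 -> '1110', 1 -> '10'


Encode each number as n ones followed by a terminating 0:
  7 -> 11111110 (8 bits)
  2 -> 110 (3 bits)
  7 -> 11111110 (8 bits)
  1 -> 10 (2 bits)
Total length = 8 + 3 + 8 + 2 = 21 bits.

Unary([7, 2, 7, 1]) = 111111101101111111010 (21 bits)


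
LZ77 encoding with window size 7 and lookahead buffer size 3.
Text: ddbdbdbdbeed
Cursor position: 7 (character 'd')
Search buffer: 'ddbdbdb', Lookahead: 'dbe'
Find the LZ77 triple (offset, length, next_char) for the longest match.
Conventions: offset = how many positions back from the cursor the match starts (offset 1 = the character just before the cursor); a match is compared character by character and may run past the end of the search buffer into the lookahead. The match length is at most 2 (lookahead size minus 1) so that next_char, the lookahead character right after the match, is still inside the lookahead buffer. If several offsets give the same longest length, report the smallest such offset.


Try each offset into the search buffer:
  offset=1 (pos 6, char 'b'): match length 0
  offset=2 (pos 5, char 'd'): match length 2
  offset=3 (pos 4, char 'b'): match length 0
  offset=4 (pos 3, char 'd'): match length 2
  offset=5 (pos 2, char 'b'): match length 0
  offset=6 (pos 1, char 'd'): match length 2
  offset=7 (pos 0, char 'd'): match length 1
Longest match has length 2, found at offsets 2, 4, 6; take the smallest, offset 2.
next_char = character at position 7 + 2 = 9 -> 'e'

Best match: offset=2, length=2 (matching 'db' starting at position 5)
LZ77 triple: (2, 2, 'e')


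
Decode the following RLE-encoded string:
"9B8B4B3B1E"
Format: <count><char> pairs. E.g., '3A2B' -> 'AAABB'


Expanding each <count><char> pair:
  9B -> 'BBBBBBBBB'
  8B -> 'BBBBBBBB'
  4B -> 'BBBB'
  3B -> 'BBB'
  1E -> 'E'

Decoded = BBBBBBBBBBBBBBBBBBBBBBBBE


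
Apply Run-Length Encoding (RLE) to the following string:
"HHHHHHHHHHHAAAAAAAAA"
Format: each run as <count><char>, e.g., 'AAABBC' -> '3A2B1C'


Scanning runs left to right:
  i=0: run of 'H' x 11 -> '11H'
  i=11: run of 'A' x 9 -> '9A'

RLE = 11H9A


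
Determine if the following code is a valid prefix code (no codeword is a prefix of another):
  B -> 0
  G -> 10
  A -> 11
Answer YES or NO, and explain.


Checking each pair (does one codeword prefix another?):
  B='0' vs G='10': no prefix
  B='0' vs A='11': no prefix
  G='10' vs B='0': no prefix
  G='10' vs A='11': no prefix
  A='11' vs B='0': no prefix
  A='11' vs G='10': no prefix
No violation found over all pairs.

YES -- this is a valid prefix code. No codeword is a prefix of any other codeword.


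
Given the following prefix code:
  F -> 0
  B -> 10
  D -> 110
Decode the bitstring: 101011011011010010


Decoding step by step:
Bits 10 -> B
Bits 10 -> B
Bits 110 -> D
Bits 110 -> D
Bits 110 -> D
Bits 10 -> B
Bits 0 -> F
Bits 10 -> B


Decoded message: BBDDDBFB


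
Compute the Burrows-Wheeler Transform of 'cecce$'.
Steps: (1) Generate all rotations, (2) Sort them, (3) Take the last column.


Rotations (sorted):
  0: $cecce -> last char: e
  1: cce$ce -> last char: e
  2: ce$cec -> last char: c
  3: cecce$ -> last char: $
  4: e$cecc -> last char: c
  5: ecce$c -> last char: c


BWT = eec$cc


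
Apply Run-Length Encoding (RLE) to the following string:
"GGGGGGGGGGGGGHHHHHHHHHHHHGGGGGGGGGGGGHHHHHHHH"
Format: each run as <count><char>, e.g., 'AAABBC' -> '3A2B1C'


Scanning runs left to right:
  i=0: run of 'G' x 13 -> '13G'
  i=13: run of 'H' x 12 -> '12H'
  i=25: run of 'G' x 12 -> '12G'
  i=37: run of 'H' x 8 -> '8H'

RLE = 13G12H12G8H


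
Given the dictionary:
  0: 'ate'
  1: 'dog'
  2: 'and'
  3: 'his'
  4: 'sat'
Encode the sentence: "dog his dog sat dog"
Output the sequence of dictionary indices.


Look up each word in the dictionary:
  'dog' -> 1
  'his' -> 3
  'dog' -> 1
  'sat' -> 4
  'dog' -> 1

Encoded: [1, 3, 1, 4, 1]


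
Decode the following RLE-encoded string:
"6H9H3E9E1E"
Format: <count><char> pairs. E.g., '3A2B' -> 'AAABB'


Expanding each <count><char> pair:
  6H -> 'HHHHHH'
  9H -> 'HHHHHHHHH'
  3E -> 'EEE'
  9E -> 'EEEEEEEEE'
  1E -> 'E'

Decoded = HHHHHHHHHHHHHHHEEEEEEEEEEEEE


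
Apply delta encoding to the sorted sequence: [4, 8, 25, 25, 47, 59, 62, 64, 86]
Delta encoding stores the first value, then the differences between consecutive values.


First value: 4
Deltas:
  8 - 4 = 4
  25 - 8 = 17
  25 - 25 = 0
  47 - 25 = 22
  59 - 47 = 12
  62 - 59 = 3
  64 - 62 = 2
  86 - 64 = 22


Delta encoded: [4, 4, 17, 0, 22, 12, 3, 2, 22]


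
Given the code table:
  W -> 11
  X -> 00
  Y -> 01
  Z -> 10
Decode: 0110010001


Decoding:
01 -> Y
10 -> Z
01 -> Y
00 -> X
01 -> Y


Result: YZYXY


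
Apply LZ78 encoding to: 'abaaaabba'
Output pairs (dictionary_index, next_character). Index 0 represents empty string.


LZ78 encoding steps:
Dictionary: {0: ''}
Step 1: w='' (idx 0), next='a' -> output (0, 'a'), add 'a' as idx 1
Step 2: w='' (idx 0), next='b' -> output (0, 'b'), add 'b' as idx 2
Step 3: w='a' (idx 1), next='a' -> output (1, 'a'), add 'aa' as idx 3
Step 4: w='aa' (idx 3), next='b' -> output (3, 'b'), add 'aab' as idx 4
Step 5: w='b' (idx 2), next='a' -> output (2, 'a'), add 'ba' as idx 5


Encoded: [(0, 'a'), (0, 'b'), (1, 'a'), (3, 'b'), (2, 'a')]


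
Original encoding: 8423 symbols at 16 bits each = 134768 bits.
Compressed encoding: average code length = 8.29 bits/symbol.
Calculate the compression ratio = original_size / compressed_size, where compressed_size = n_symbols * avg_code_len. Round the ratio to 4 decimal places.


original_size = n_symbols * orig_bits = 8423 * 16 = 134768 bits
compressed_size = n_symbols * avg_code_len = 8423 * 8.29 = 69826.67 bits
ratio = original_size / compressed_size = 134768 / 69826.67 = 1.93

Compression ratio = 1.93


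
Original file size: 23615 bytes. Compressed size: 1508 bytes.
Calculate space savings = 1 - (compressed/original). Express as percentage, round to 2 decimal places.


ratio = compressed/original = 1508/23615 = 0.063858
savings = 1 - ratio = 1 - 0.063858 = 0.936142
as a percentage: 0.936142 * 100 = 93.61%

Space savings = 1 - 1508/23615 = 93.61%


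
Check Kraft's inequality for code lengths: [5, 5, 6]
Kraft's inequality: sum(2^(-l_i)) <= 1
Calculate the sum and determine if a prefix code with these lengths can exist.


Sum = 2^(-5) + 2^(-5) + 2^(-6)
    = 0.03125 + 0.03125 + 0.015625
    = 5/64 = 0.078125
Since 0.078125 <= 1, Kraft's inequality IS satisfied.
A prefix code with these lengths CAN exist.

Kraft sum = 0.078125. Satisfied.


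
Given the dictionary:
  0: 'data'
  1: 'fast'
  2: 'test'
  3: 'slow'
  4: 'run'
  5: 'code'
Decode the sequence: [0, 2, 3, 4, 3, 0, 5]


Look up each index in the dictionary:
  0 -> 'data'
  2 -> 'test'
  3 -> 'slow'
  4 -> 'run'
  3 -> 'slow'
  0 -> 'data'
  5 -> 'code'

Decoded: "data test slow run slow data code"


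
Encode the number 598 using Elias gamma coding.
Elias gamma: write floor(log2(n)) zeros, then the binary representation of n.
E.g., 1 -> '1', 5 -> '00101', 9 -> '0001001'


num_bits = floor(log2(598)) + 1 = 10
leading_zeros = num_bits - 1 = 9
binary(598) = 1001010110

Elias gamma(598) = '000000000' + '1001010110' = 0000000001001010110 (19 bits)


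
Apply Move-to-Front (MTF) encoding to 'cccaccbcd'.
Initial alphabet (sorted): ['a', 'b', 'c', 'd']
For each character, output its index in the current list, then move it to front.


MTF encoding:
'c': index 2 in ['a', 'b', 'c', 'd'] -> ['c', 'a', 'b', 'd']
'c': index 0 in ['c', 'a', 'b', 'd'] -> ['c', 'a', 'b', 'd']
'c': index 0 in ['c', 'a', 'b', 'd'] -> ['c', 'a', 'b', 'd']
'a': index 1 in ['c', 'a', 'b', 'd'] -> ['a', 'c', 'b', 'd']
'c': index 1 in ['a', 'c', 'b', 'd'] -> ['c', 'a', 'b', 'd']
'c': index 0 in ['c', 'a', 'b', 'd'] -> ['c', 'a', 'b', 'd']
'b': index 2 in ['c', 'a', 'b', 'd'] -> ['b', 'c', 'a', 'd']
'c': index 1 in ['b', 'c', 'a', 'd'] -> ['c', 'b', 'a', 'd']
'd': index 3 in ['c', 'b', 'a', 'd'] -> ['d', 'c', 'b', 'a']


Output: [2, 0, 0, 1, 1, 0, 2, 1, 3]


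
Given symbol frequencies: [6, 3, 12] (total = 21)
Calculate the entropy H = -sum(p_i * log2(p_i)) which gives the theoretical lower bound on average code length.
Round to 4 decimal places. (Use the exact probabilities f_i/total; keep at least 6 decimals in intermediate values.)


Per-symbol terms -p_i * log2(p_i) with p_i = f_i/21:
  p = 6/21 = 0.285714: log2(p) = -1.807355, -p*log2(p) = 0.516387
  p = 3/21 = 0.142857: log2(p) = -2.807355, -p*log2(p) = 0.401051
  p = 12/21 = 0.571429: log2(p) = -0.807355, -p*log2(p) = 0.461346
H = 0.516387 + 0.401051 + 0.461346 = 1.378784

H = 1.3788 bits/symbol


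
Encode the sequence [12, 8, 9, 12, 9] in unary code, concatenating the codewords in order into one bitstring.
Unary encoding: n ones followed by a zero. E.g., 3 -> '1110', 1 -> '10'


Encode each number as n ones followed by a terminating 0:
  12 -> 1111111111110 (13 bits)
  8 -> 111111110 (9 bits)
  9 -> 1111111110 (10 bits)
  12 -> 1111111111110 (13 bits)
  9 -> 1111111110 (10 bits)
Total length = 13 + 9 + 10 + 13 + 10 = 55 bits.

Unary([12, 8, 9, 12, 9]) = 1111111111110111111110111111111011111111111101111111110 (55 bits)


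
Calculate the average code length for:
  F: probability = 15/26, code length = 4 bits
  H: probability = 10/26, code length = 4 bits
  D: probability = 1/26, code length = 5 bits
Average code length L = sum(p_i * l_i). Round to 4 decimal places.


Weighted contributions p_i * l_i:
  F: (15/26) * 4 = 60/26
  H: (10/26) * 4 = 40/26
  D: (1/26) * 5 = 5/26
Sum = (60 + 40 + 5)/26 = 105/26

L = 105/26 = 4.0385 bits/symbol


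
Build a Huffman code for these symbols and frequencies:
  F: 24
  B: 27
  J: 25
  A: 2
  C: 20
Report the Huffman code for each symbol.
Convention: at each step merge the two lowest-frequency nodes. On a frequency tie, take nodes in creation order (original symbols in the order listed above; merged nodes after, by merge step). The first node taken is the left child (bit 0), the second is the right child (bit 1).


Huffman tree construction:
Step 1: Merge A(2) + C(20) = 22
Step 2: Merge (A+C)(22) + F(24) = 46
Step 3: Merge J(25) + B(27) = 52
Step 4: Merge ((A+C)+F)(46) + (J+B)(52) = 98
Read each symbol's code off the tree from the root (left child = 0, right child = 1).

Codes:
  F: 01 (length 2)
  B: 11 (length 2)
  J: 10 (length 2)
  A: 000 (length 3)
  C: 001 (length 3)
Average code length: 218/98 = 2.2245 bits/symbol


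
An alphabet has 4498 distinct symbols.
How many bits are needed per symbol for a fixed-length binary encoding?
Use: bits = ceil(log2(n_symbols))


log2(4498) = 12.1351
Bracket: 2^12 = 4096 < 4498 <= 2^13 = 8192
So ceil(log2(4498)) = 13

bits = ceil(log2(4498)) = ceil(12.1351) = 13 bits


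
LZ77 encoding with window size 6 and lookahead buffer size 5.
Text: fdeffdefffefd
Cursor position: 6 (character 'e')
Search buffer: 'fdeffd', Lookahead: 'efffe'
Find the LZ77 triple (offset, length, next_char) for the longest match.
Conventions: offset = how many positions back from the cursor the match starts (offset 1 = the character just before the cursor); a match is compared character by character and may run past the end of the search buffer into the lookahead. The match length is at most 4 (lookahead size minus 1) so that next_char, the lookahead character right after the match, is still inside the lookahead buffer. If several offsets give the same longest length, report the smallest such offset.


Try each offset into the search buffer:
  offset=1 (pos 5, char 'd'): match length 0
  offset=2 (pos 4, char 'f'): match length 0
  offset=3 (pos 3, char 'f'): match length 0
  offset=4 (pos 2, char 'e'): match length 3
  offset=5 (pos 1, char 'd'): match length 0
  offset=6 (pos 0, char 'f'): match length 0
Longest match has length 3 at offset 4.
next_char = character at position 6 + 3 = 9 -> 'f'

Best match: offset=4, length=3 (matching 'eff' starting at position 2)
LZ77 triple: (4, 3, 'f')


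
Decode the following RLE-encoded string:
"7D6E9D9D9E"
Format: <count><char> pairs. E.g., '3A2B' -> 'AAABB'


Expanding each <count><char> pair:
  7D -> 'DDDDDDD'
  6E -> 'EEEEEE'
  9D -> 'DDDDDDDDD'
  9D -> 'DDDDDDDDD'
  9E -> 'EEEEEEEEE'

Decoded = DDDDDDDEEEEEEDDDDDDDDDDDDDDDDDDEEEEEEEEE


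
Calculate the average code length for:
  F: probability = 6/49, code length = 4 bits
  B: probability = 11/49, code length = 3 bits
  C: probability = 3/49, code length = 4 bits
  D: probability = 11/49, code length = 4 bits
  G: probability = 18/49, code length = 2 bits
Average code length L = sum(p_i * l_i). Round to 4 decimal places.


Weighted contributions p_i * l_i:
  F: (6/49) * 4 = 24/49
  B: (11/49) * 3 = 33/49
  C: (3/49) * 4 = 12/49
  D: (11/49) * 4 = 44/49
  G: (18/49) * 2 = 36/49
Sum = (24 + 33 + 12 + 44 + 36)/49 = 149/49

L = 149/49 = 3.0408 bits/symbol


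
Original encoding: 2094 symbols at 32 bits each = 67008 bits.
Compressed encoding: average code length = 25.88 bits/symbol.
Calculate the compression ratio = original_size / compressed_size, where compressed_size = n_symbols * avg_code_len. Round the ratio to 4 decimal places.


original_size = n_symbols * orig_bits = 2094 * 32 = 67008 bits
compressed_size = n_symbols * avg_code_len = 2094 * 25.88 = 54192.72 bits
ratio = original_size / compressed_size = 67008 / 54192.72 = 1.2365

Compression ratio = 1.2365


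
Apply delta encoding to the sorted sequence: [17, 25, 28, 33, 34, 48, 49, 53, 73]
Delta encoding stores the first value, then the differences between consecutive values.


First value: 17
Deltas:
  25 - 17 = 8
  28 - 25 = 3
  33 - 28 = 5
  34 - 33 = 1
  48 - 34 = 14
  49 - 48 = 1
  53 - 49 = 4
  73 - 53 = 20


Delta encoded: [17, 8, 3, 5, 1, 14, 1, 4, 20]


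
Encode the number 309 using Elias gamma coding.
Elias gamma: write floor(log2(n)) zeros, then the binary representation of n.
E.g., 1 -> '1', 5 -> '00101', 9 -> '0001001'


num_bits = floor(log2(309)) + 1 = 9
leading_zeros = num_bits - 1 = 8
binary(309) = 100110101

Elias gamma(309) = '00000000' + '100110101' = 00000000100110101 (17 bits)


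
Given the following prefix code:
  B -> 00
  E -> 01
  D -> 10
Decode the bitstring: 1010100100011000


Decoding step by step:
Bits 10 -> D
Bits 10 -> D
Bits 10 -> D
Bits 01 -> E
Bits 00 -> B
Bits 01 -> E
Bits 10 -> D
Bits 00 -> B


Decoded message: DDDEBEDB


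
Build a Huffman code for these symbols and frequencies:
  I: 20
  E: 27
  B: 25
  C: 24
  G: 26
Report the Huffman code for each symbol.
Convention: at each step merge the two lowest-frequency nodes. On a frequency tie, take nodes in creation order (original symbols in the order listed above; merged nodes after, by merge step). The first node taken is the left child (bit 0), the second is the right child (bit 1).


Huffman tree construction:
Step 1: Merge I(20) + C(24) = 44
Step 2: Merge B(25) + G(26) = 51
Step 3: Merge E(27) + (I+C)(44) = 71
Step 4: Merge (B+G)(51) + (E+(I+C))(71) = 122
Read each symbol's code off the tree from the root (left child = 0, right child = 1).

Codes:
  I: 110 (length 3)
  E: 10 (length 2)
  B: 00 (length 2)
  C: 111 (length 3)
  G: 01 (length 2)
Average code length: 288/122 = 2.3607 bits/symbol


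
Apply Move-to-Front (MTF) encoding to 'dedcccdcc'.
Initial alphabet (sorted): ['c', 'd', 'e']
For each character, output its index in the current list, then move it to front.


MTF encoding:
'd': index 1 in ['c', 'd', 'e'] -> ['d', 'c', 'e']
'e': index 2 in ['d', 'c', 'e'] -> ['e', 'd', 'c']
'd': index 1 in ['e', 'd', 'c'] -> ['d', 'e', 'c']
'c': index 2 in ['d', 'e', 'c'] -> ['c', 'd', 'e']
'c': index 0 in ['c', 'd', 'e'] -> ['c', 'd', 'e']
'c': index 0 in ['c', 'd', 'e'] -> ['c', 'd', 'e']
'd': index 1 in ['c', 'd', 'e'] -> ['d', 'c', 'e']
'c': index 1 in ['d', 'c', 'e'] -> ['c', 'd', 'e']
'c': index 0 in ['c', 'd', 'e'] -> ['c', 'd', 'e']


Output: [1, 2, 1, 2, 0, 0, 1, 1, 0]


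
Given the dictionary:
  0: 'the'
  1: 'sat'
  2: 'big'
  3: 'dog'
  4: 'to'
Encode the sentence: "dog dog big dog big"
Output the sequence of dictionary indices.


Look up each word in the dictionary:
  'dog' -> 3
  'dog' -> 3
  'big' -> 2
  'dog' -> 3
  'big' -> 2

Encoded: [3, 3, 2, 3, 2]


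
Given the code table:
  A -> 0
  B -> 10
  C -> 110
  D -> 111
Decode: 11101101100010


Decoding:
111 -> D
0 -> A
110 -> C
110 -> C
0 -> A
0 -> A
10 -> B


Result: DACCAAB


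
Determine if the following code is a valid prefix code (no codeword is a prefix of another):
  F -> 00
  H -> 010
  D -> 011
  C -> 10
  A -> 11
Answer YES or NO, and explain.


Checking each pair (does one codeword prefix another?):
  F='00' vs H='010': no prefix
  F='00' vs D='011': no prefix
  F='00' vs C='10': no prefix
  F='00' vs A='11': no prefix
  H='010' vs F='00': no prefix
  H='010' vs D='011': no prefix
  H='010' vs C='10': no prefix
  H='010' vs A='11': no prefix
  D='011' vs F='00': no prefix
  D='011' vs H='010': no prefix
  D='011' vs C='10': no prefix
  D='011' vs A='11': no prefix
  C='10' vs F='00': no prefix
  C='10' vs H='010': no prefix
  C='10' vs D='011': no prefix
  C='10' vs A='11': no prefix
  A='11' vs F='00': no prefix
  A='11' vs H='010': no prefix
  A='11' vs D='011': no prefix
  A='11' vs C='10': no prefix
No violation found over all pairs.

YES -- this is a valid prefix code. No codeword is a prefix of any other codeword.


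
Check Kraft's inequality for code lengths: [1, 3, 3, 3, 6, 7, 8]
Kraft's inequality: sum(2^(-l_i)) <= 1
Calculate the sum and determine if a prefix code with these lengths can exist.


Sum = 2^(-1) + 2^(-3) + 2^(-3) + 2^(-3) + 2^(-6) + 2^(-7) + 2^(-8)
    = 0.5 + 0.125 + 0.125 + 0.125 + 0.015625 + 0.0078125 + 0.00390625
    = 231/256 = 0.90234375
Since 0.90234375 <= 1, Kraft's inequality IS satisfied.
A prefix code with these lengths CAN exist.

Kraft sum = 0.90234375. Satisfied.


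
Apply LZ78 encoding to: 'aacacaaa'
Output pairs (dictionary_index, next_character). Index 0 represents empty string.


LZ78 encoding steps:
Dictionary: {0: ''}
Step 1: w='' (idx 0), next='a' -> output (0, 'a'), add 'a' as idx 1
Step 2: w='a' (idx 1), next='c' -> output (1, 'c'), add 'ac' as idx 2
Step 3: w='ac' (idx 2), next='a' -> output (2, 'a'), add 'aca' as idx 3
Step 4: w='a' (idx 1), next='a' -> output (1, 'a'), add 'aa' as idx 4


Encoded: [(0, 'a'), (1, 'c'), (2, 'a'), (1, 'a')]


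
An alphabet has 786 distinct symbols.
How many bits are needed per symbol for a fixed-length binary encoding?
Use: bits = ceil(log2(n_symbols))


log2(786) = 9.6184
Bracket: 2^9 = 512 < 786 <= 2^10 = 1024
So ceil(log2(786)) = 10

bits = ceil(log2(786)) = ceil(9.6184) = 10 bits


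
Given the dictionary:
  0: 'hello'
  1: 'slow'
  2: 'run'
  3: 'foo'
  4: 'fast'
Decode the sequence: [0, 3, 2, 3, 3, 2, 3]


Look up each index in the dictionary:
  0 -> 'hello'
  3 -> 'foo'
  2 -> 'run'
  3 -> 'foo'
  3 -> 'foo'
  2 -> 'run'
  3 -> 'foo'

Decoded: "hello foo run foo foo run foo"


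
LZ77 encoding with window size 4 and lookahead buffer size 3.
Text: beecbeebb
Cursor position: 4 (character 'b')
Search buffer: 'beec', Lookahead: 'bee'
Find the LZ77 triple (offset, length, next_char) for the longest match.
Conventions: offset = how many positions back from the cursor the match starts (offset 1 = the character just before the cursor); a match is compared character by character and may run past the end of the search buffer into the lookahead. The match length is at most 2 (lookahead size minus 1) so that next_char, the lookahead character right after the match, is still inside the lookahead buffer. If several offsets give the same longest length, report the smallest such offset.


Try each offset into the search buffer:
  offset=1 (pos 3, char 'c'): match length 0
  offset=2 (pos 2, char 'e'): match length 0
  offset=3 (pos 1, char 'e'): match length 0
  offset=4 (pos 0, char 'b'): match length 2
Longest match has length 2 at offset 4.
next_char = character at position 4 + 2 = 6 -> 'e'

Best match: offset=4, length=2 (matching 'be' starting at position 0)
LZ77 triple: (4, 2, 'e')


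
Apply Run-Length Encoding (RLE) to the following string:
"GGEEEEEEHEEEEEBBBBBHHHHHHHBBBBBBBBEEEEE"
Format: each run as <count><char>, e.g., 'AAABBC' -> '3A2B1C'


Scanning runs left to right:
  i=0: run of 'G' x 2 -> '2G'
  i=2: run of 'E' x 6 -> '6E'
  i=8: run of 'H' x 1 -> '1H'
  i=9: run of 'E' x 5 -> '5E'
  i=14: run of 'B' x 5 -> '5B'
  i=19: run of 'H' x 7 -> '7H'
  i=26: run of 'B' x 8 -> '8B'
  i=34: run of 'E' x 5 -> '5E'

RLE = 2G6E1H5E5B7H8B5E


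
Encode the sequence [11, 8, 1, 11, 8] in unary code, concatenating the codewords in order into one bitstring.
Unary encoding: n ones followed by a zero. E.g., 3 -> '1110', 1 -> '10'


Encode each number as n ones followed by a terminating 0:
  11 -> 111111111110 (12 bits)
  8 -> 111111110 (9 bits)
  1 -> 10 (2 bits)
  11 -> 111111111110 (12 bits)
  8 -> 111111110 (9 bits)
Total length = 12 + 9 + 2 + 12 + 9 = 44 bits.

Unary([11, 8, 1, 11, 8]) = 11111111111011111111010111111111110111111110 (44 bits)


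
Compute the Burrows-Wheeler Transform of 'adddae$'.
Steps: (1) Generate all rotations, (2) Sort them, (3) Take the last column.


Rotations (sorted):
  0: $adddae -> last char: e
  1: adddae$ -> last char: $
  2: ae$addd -> last char: d
  3: dae$add -> last char: d
  4: ddae$ad -> last char: d
  5: dddae$a -> last char: a
  6: e$addda -> last char: a


BWT = e$dddaa


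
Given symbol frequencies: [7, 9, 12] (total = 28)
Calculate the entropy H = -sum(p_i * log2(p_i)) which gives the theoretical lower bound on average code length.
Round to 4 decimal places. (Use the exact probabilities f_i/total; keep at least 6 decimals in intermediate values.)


Per-symbol terms -p_i * log2(p_i) with p_i = f_i/28:
  p = 7/28 = 0.250000: log2(p) = -2.000000, -p*log2(p) = 0.500000
  p = 9/28 = 0.321429: log2(p) = -1.637430, -p*log2(p) = 0.526317
  p = 12/28 = 0.428571: log2(p) = -1.222392, -p*log2(p) = 0.523882
H = 0.500000 + 0.526317 + 0.523882 = 1.550199

H = 1.5502 bits/symbol


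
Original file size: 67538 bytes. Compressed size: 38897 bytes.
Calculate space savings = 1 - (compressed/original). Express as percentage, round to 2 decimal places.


ratio = compressed/original = 38897/67538 = 0.575928
savings = 1 - ratio = 1 - 0.575928 = 0.424072
as a percentage: 0.424072 * 100 = 42.41%

Space savings = 1 - 38897/67538 = 42.41%


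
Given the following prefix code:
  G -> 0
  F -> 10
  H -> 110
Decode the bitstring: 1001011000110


Decoding step by step:
Bits 10 -> F
Bits 0 -> G
Bits 10 -> F
Bits 110 -> H
Bits 0 -> G
Bits 0 -> G
Bits 110 -> H


Decoded message: FGFHGGH


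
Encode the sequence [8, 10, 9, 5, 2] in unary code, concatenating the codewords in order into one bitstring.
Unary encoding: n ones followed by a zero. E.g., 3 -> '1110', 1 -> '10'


Encode each number as n ones followed by a terminating 0:
  8 -> 111111110 (9 bits)
  10 -> 11111111110 (11 bits)
  9 -> 1111111110 (10 bits)
  5 -> 111110 (6 bits)
  2 -> 110 (3 bits)
Total length = 9 + 11 + 10 + 6 + 3 = 39 bits.

Unary([8, 10, 9, 5, 2]) = 111111110111111111101111111110111110110 (39 bits)


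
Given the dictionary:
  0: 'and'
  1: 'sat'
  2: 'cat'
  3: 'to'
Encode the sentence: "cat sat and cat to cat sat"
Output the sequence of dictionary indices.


Look up each word in the dictionary:
  'cat' -> 2
  'sat' -> 1
  'and' -> 0
  'cat' -> 2
  'to' -> 3
  'cat' -> 2
  'sat' -> 1

Encoded: [2, 1, 0, 2, 3, 2, 1]


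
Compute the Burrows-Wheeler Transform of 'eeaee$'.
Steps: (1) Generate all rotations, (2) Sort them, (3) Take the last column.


Rotations (sorted):
  0: $eeaee -> last char: e
  1: aee$ee -> last char: e
  2: e$eeae -> last char: e
  3: eaee$e -> last char: e
  4: ee$eea -> last char: a
  5: eeaee$ -> last char: $


BWT = eeeea$


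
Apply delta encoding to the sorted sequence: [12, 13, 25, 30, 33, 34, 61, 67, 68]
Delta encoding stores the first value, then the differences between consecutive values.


First value: 12
Deltas:
  13 - 12 = 1
  25 - 13 = 12
  30 - 25 = 5
  33 - 30 = 3
  34 - 33 = 1
  61 - 34 = 27
  67 - 61 = 6
  68 - 67 = 1


Delta encoded: [12, 1, 12, 5, 3, 1, 27, 6, 1]


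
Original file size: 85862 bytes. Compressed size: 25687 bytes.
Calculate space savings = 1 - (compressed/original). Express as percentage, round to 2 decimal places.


ratio = compressed/original = 25687/85862 = 0.299166
savings = 1 - ratio = 1 - 0.299166 = 0.700834
as a percentage: 0.700834 * 100 = 70.08%

Space savings = 1 - 25687/85862 = 70.08%


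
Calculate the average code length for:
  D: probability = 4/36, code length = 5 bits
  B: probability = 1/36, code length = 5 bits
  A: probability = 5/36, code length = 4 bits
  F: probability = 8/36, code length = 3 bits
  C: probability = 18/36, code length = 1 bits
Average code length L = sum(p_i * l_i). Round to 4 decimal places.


Weighted contributions p_i * l_i:
  D: (4/36) * 5 = 20/36
  B: (1/36) * 5 = 5/36
  A: (5/36) * 4 = 20/36
  F: (8/36) * 3 = 24/36
  C: (18/36) * 1 = 18/36
Sum = (20 + 5 + 20 + 24 + 18)/36 = 87/36

L = 87/36 = 2.4167 bits/symbol


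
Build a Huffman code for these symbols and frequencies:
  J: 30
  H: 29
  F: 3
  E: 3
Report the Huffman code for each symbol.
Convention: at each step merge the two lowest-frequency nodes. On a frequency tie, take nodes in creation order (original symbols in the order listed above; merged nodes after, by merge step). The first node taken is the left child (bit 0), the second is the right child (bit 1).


Huffman tree construction:
Step 1: Merge F(3) + E(3) = 6
Step 2: Merge (F+E)(6) + H(29) = 35
Step 3: Merge J(30) + ((F+E)+H)(35) = 65
Read each symbol's code off the tree from the root (left child = 0, right child = 1).

Codes:
  J: 0 (length 1)
  H: 11 (length 2)
  F: 100 (length 3)
  E: 101 (length 3)
Average code length: 106/65 = 1.6308 bits/symbol


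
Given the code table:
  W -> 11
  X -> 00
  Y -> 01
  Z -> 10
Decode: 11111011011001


Decoding:
11 -> W
11 -> W
10 -> Z
11 -> W
01 -> Y
10 -> Z
01 -> Y


Result: WWZWYZY


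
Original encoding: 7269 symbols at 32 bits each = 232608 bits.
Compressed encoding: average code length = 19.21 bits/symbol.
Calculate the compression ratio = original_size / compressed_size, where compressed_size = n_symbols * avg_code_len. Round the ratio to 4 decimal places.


original_size = n_symbols * orig_bits = 7269 * 32 = 232608 bits
compressed_size = n_symbols * avg_code_len = 7269 * 19.21 = 139637.49 bits
ratio = original_size / compressed_size = 232608 / 139637.49 = 1.6658

Compression ratio = 1.6658


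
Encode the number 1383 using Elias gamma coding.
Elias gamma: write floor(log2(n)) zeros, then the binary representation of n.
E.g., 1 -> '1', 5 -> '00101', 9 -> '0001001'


num_bits = floor(log2(1383)) + 1 = 11
leading_zeros = num_bits - 1 = 10
binary(1383) = 10101100111

Elias gamma(1383) = '0000000000' + '10101100111' = 000000000010101100111 (21 bits)


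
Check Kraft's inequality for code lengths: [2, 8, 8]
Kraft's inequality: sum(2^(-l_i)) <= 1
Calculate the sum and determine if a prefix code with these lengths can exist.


Sum = 2^(-2) + 2^(-8) + 2^(-8)
    = 0.25 + 0.00390625 + 0.00390625
    = 66/256 = 0.2578125
Since 0.2578125 <= 1, Kraft's inequality IS satisfied.
A prefix code with these lengths CAN exist.

Kraft sum = 0.2578125. Satisfied.


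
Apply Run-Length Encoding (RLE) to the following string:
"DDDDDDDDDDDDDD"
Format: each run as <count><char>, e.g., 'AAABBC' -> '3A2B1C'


Scanning runs left to right:
  i=0: run of 'D' x 14 -> '14D'

RLE = 14D


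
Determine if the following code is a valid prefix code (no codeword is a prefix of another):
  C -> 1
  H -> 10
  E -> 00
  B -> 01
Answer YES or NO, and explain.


Checking each pair (does one codeword prefix another?):
  C='1' vs H='10': prefix -- VIOLATION

NO -- this is NOT a valid prefix code. C (1) is a prefix of H (10).


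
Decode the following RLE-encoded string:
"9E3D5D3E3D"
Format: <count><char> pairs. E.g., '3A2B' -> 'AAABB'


Expanding each <count><char> pair:
  9E -> 'EEEEEEEEE'
  3D -> 'DDD'
  5D -> 'DDDDD'
  3E -> 'EEE'
  3D -> 'DDD'

Decoded = EEEEEEEEEDDDDDDDDEEEDDD


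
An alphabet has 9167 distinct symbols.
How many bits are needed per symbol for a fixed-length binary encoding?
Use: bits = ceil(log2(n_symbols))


log2(9167) = 13.1622
Bracket: 2^13 = 8192 < 9167 <= 2^14 = 16384
So ceil(log2(9167)) = 14

bits = ceil(log2(9167)) = ceil(13.1622) = 14 bits


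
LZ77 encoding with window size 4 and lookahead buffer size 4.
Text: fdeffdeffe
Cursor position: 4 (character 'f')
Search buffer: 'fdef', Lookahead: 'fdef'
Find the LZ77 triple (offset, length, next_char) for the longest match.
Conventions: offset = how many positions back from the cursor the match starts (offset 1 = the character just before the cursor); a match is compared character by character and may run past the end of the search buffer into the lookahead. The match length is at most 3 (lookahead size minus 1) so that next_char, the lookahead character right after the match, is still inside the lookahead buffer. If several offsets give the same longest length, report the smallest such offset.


Try each offset into the search buffer:
  offset=1 (pos 3, char 'f'): match length 1
  offset=2 (pos 2, char 'e'): match length 0
  offset=3 (pos 1, char 'd'): match length 0
  offset=4 (pos 0, char 'f'): match length 3
Longest match has length 3 at offset 4.
next_char = character at position 4 + 3 = 7 -> 'f'

Best match: offset=4, length=3 (matching 'fde' starting at position 0)
LZ77 triple: (4, 3, 'f')


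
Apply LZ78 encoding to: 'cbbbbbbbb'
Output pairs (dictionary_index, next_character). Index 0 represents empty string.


LZ78 encoding steps:
Dictionary: {0: ''}
Step 1: w='' (idx 0), next='c' -> output (0, 'c'), add 'c' as idx 1
Step 2: w='' (idx 0), next='b' -> output (0, 'b'), add 'b' as idx 2
Step 3: w='b' (idx 2), next='b' -> output (2, 'b'), add 'bb' as idx 3
Step 4: w='bb' (idx 3), next='b' -> output (3, 'b'), add 'bbb' as idx 4
Step 5: w='bb' (idx 3), end of input -> output (3, '')


Encoded: [(0, 'c'), (0, 'b'), (2, 'b'), (3, 'b'), (3, '')]


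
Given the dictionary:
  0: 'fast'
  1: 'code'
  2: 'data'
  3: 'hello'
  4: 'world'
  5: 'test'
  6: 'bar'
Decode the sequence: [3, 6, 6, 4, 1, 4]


Look up each index in the dictionary:
  3 -> 'hello'
  6 -> 'bar'
  6 -> 'bar'
  4 -> 'world'
  1 -> 'code'
  4 -> 'world'

Decoded: "hello bar bar world code world"


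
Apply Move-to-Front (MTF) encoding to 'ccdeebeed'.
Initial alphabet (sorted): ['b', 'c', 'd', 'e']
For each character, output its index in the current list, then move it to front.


MTF encoding:
'c': index 1 in ['b', 'c', 'd', 'e'] -> ['c', 'b', 'd', 'e']
'c': index 0 in ['c', 'b', 'd', 'e'] -> ['c', 'b', 'd', 'e']
'd': index 2 in ['c', 'b', 'd', 'e'] -> ['d', 'c', 'b', 'e']
'e': index 3 in ['d', 'c', 'b', 'e'] -> ['e', 'd', 'c', 'b']
'e': index 0 in ['e', 'd', 'c', 'b'] -> ['e', 'd', 'c', 'b']
'b': index 3 in ['e', 'd', 'c', 'b'] -> ['b', 'e', 'd', 'c']
'e': index 1 in ['b', 'e', 'd', 'c'] -> ['e', 'b', 'd', 'c']
'e': index 0 in ['e', 'b', 'd', 'c'] -> ['e', 'b', 'd', 'c']
'd': index 2 in ['e', 'b', 'd', 'c'] -> ['d', 'e', 'b', 'c']


Output: [1, 0, 2, 3, 0, 3, 1, 0, 2]


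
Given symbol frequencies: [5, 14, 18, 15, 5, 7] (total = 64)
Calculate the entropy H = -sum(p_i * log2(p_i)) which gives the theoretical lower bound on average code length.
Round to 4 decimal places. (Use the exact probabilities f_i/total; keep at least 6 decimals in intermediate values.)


Per-symbol terms -p_i * log2(p_i) with p_i = f_i/64:
  p = 5/64 = 0.078125: log2(p) = -3.678072, -p*log2(p) = 0.287349
  p = 14/64 = 0.218750: log2(p) = -2.192645, -p*log2(p) = 0.479641
  p = 18/64 = 0.281250: log2(p) = -1.830075, -p*log2(p) = 0.514709
  p = 15/64 = 0.234375: log2(p) = -2.093109, -p*log2(p) = 0.490573
  p = 5/64 = 0.078125: log2(p) = -3.678072, -p*log2(p) = 0.287349
  p = 7/64 = 0.109375: log2(p) = -3.192645, -p*log2(p) = 0.349196
H = 0.287349 + 0.479641 + 0.514709 + 0.490573 + 0.287349 + 0.349196 = 2.408817

H = 2.4088 bits/symbol


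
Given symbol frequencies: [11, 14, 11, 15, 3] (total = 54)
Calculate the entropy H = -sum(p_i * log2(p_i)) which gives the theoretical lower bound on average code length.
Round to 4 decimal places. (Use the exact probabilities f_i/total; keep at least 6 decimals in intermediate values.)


Per-symbol terms -p_i * log2(p_i) with p_i = f_i/54:
  p = 11/54 = 0.203704: log2(p) = -2.295456, -p*log2(p) = 0.467593
  p = 14/54 = 0.259259: log2(p) = -1.947533, -p*log2(p) = 0.504916
  p = 11/54 = 0.203704: log2(p) = -2.295456, -p*log2(p) = 0.467593
  p = 15/54 = 0.277778: log2(p) = -1.847997, -p*log2(p) = 0.513332
  p = 3/54 = 0.055556: log2(p) = -4.169925, -p*log2(p) = 0.231663
H = 0.467593 + 0.504916 + 0.467593 + 0.513332 + 0.231663 = 2.185097

H = 2.1851 bits/symbol


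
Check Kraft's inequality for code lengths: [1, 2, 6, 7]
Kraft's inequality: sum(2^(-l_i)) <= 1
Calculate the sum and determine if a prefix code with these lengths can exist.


Sum = 2^(-1) + 2^(-2) + 2^(-6) + 2^(-7)
    = 0.5 + 0.25 + 0.015625 + 0.0078125
    = 99/128 = 0.7734375
Since 0.7734375 <= 1, Kraft's inequality IS satisfied.
A prefix code with these lengths CAN exist.

Kraft sum = 0.7734375. Satisfied.
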